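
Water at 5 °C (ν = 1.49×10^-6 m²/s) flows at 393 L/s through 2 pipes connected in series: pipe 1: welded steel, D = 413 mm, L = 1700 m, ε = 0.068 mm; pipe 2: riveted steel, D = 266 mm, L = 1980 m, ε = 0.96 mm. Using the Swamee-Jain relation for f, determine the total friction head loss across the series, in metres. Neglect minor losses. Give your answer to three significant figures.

H ≈ 552 m

Pipe 1: V = 2.934 m/s, Re = 8.13×10^5, ε/D = 1.65×10^-4, f = 0.01457, h_1 = f(L/D)V²/2g = 26.30 m
Pipe 2: V = 7.072 m/s, Re = 1.26×10^6, ε/D = 0.00361, f = 0.02773, h_2 = f(L/D)V²/2g = 526.1 m
Series → Q common, losses add: H = Σh = 552.4 m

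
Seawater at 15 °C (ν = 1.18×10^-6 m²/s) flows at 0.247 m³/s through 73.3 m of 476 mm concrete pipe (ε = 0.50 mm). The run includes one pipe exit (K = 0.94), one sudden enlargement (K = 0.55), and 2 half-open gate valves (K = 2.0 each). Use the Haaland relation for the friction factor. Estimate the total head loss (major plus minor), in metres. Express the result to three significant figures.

V = 4Q/(πD²) = 1.388 m/s; V²/2g = 0.09819 m
Re = 5.60×10^5, ε/D = 0.00105 → f = 0.02037 (Haaland)
Major: h_f = f(L/D)·V²/2g = 0.02037·154.0·0.09819 = 0.3079 m
Minor: ΣK = 5.49; h_m = ΣK·V²/2g = 0.5391 m
Total H_L = 0.3079 + 0.5391 = 0.8470 m

H_L ≈ 0.847 m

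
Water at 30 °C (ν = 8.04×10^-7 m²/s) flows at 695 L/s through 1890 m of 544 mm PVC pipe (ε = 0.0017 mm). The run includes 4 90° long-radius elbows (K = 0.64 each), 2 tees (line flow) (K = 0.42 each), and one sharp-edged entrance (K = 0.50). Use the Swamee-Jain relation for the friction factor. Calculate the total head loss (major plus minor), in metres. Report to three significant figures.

H_L ≈ 18.3 m

V = 4Q/(πD²) = 2.990 m/s; V²/2g = 0.4557 m
Re = 2.02×10^6, ε/D = 3.12×10^-6 → f = 0.01047 (Swamee-Jain)
Major: h_f = f(L/D)·V²/2g = 0.01047·3474·0.4557 = 16.57 m
Minor: ΣK = 3.90; h_m = ΣK·V²/2g = 1.777 m
Total H_L = 16.57 + 1.777 = 18.35 m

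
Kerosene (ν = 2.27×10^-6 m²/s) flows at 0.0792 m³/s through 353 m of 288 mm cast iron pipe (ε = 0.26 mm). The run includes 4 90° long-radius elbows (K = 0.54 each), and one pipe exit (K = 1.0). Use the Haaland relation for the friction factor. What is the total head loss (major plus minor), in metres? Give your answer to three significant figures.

H_L ≈ 2.16 m

V = 4Q/(πD²) = 1.216 m/s; V²/2g = 0.07534 m
Re = 1.54×10^5, ε/D = 9.03×10^-4 → f = 0.02086 (Haaland)
Major: h_f = f(L/D)·V²/2g = 0.02086·1226·0.07534 = 1.926 m
Minor: ΣK = 3.16; h_m = ΣK·V²/2g = 0.2381 m
Total H_L = 1.926 + 0.2381 = 2.164 m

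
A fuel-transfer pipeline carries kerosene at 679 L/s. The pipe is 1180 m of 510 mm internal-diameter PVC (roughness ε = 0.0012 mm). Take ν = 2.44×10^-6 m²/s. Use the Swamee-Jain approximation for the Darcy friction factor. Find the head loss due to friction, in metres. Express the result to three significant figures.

h_f ≈ 16.2 m

V = 4Q/(πD²) = 4·0.679/(π·0.510²) = 3.324 m/s
Re = VD/ν = 3.324·0.510/2.44×10^-6 = 6.95×10^5 → turbulent
ε/D = 0.0012/510 = 2.35×10^-6
Swamee-Jain: f = 0.01240
h_f = f(L/D)V²/(2g) = 0.01240·(1180/0.510)·3.324²/(2·9.81) = 16.16 m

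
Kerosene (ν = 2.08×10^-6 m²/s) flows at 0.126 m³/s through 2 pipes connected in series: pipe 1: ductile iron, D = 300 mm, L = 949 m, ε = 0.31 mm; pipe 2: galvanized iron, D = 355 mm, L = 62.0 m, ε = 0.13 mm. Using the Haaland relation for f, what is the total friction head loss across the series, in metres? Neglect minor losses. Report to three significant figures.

H ≈ 10.9 m

Pipe 1: V = 1.783 m/s, Re = 2.57×10^5, ε/D = 0.00103, f = 0.02079, h_1 = f(L/D)V²/2g = 10.65 m
Pipe 2: V = 1.273 m/s, Re = 2.17×10^5, ε/D = 3.66×10^-4, f = 0.01775, h_2 = f(L/D)V²/2g = 0.2561 m
Series → Q common, losses add: H = Σh = 10.91 m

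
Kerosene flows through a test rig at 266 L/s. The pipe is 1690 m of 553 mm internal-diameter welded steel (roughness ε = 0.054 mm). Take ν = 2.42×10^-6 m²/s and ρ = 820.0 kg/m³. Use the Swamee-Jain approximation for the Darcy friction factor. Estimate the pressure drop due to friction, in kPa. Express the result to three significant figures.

V = 4Q/(πD²) = 4·0.266/(π·0.553²) = 1.107 m/s
Re = VD/ν = 1.107·0.553/2.42×10^-6 = 2.53×10^5 → turbulent
ε/D = 0.054/553 = 9.76×10^-5
Swamee-Jain: f = 0.01579
h_f = f(L/D)V²/(2g) = 0.01579·(1690/0.553)·1.107²/(2·9.81) = 3.018 m
Δp = ρg·h_f = 820.0·9.81·3.018 = 24.27 kPa

Δp ≈ 24.3 kPa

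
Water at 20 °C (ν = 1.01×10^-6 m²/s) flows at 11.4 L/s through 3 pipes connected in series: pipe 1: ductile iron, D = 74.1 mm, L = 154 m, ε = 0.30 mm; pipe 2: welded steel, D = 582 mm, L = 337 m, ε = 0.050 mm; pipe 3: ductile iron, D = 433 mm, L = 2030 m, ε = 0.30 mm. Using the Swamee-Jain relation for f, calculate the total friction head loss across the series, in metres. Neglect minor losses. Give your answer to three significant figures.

H ≈ 21.7 m

Pipe 1: V = 2.643 m/s, Re = 1.94×10^5, ε/D = 0.00405, f = 0.02926, h_1 = f(L/D)V²/2g = 21.66 m
Pipe 2: V = 0.04285 m/s, Re = 2.47×10^4, ε/D = 8.59×10^-5, f = 0.02474, h_2 = f(L/D)V²/2g = 0.001341 m
Pipe 3: V = 0.07742 m/s, Re = 3.32×10^4, ε/D = 6.93×10^-4, f = 0.02489, h_3 = f(L/D)V²/2g = 0.03564 m
Series → Q common, losses add: H = Σh = 21.70 m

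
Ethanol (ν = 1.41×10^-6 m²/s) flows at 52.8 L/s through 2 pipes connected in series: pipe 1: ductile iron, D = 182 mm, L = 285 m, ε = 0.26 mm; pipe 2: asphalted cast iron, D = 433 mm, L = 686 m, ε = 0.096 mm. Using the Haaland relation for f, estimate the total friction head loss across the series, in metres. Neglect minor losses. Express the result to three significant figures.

Pipe 1: V = 2.030 m/s, Re = 2.62×10^5, ε/D = 0.00143, f = 0.02226, h_1 = f(L/D)V²/2g = 7.318 m
Pipe 2: V = 0.3586 m/s, Re = 1.10×10^5, ε/D = 2.22×10^-4, f = 0.01854, h_2 = f(L/D)V²/2g = 0.1925 m
Series → Q common, losses add: H = Σh = 7.511 m

H ≈ 7.51 m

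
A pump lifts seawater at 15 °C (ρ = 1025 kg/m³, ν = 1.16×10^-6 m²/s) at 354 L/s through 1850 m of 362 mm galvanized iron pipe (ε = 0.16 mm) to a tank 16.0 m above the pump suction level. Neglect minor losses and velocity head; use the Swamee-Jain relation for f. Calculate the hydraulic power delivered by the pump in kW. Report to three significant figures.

P_hyd ≈ 242 kW

V = 4Q/(πD²) = 3.440 m/s; Re = 1.07×10^6; ε/D = 4.42×10^-4; f = 0.01686
h_f = f(L/D)V²/2g = 51.94 m
Total head H = z + h_f = 16.0 + 51.94 = 67.94 m
P_hyd = ρgQH = 1025·9.81·0.354·67.94 = 241.8 kW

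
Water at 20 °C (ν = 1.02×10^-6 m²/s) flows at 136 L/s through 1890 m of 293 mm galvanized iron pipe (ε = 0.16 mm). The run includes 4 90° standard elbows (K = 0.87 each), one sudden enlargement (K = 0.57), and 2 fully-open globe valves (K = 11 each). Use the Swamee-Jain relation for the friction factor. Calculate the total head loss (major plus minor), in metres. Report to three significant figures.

V = 4Q/(πD²) = 2.017 m/s; V²/2g = 0.2074 m
Re = 5.79×10^5, ε/D = 5.46×10^-4 → f = 0.01794 (Swamee-Jain)
Major: h_f = f(L/D)·V²/2g = 0.01794·6451·0.2074 = 24.00 m
Minor: ΣK = 26.1; h_m = ΣK·V²/2g = 5.402 m
Total H_L = 24.00 + 5.402 = 29.40 m

H_L ≈ 29.4 m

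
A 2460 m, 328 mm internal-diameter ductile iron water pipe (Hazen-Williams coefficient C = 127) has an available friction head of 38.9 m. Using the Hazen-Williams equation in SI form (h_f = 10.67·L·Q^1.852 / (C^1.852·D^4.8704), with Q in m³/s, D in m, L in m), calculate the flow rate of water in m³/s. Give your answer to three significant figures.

Rearranging: Q = [h_f·C^1.852·D^4.8704 / (10.67·L)]^(1/1.852)
Q = [38.9·127^1.852·0.328^4.8704 / (10.67·2460)]^0.540 = 0.2009 m³/s

Q ≈ 0.201 m³/s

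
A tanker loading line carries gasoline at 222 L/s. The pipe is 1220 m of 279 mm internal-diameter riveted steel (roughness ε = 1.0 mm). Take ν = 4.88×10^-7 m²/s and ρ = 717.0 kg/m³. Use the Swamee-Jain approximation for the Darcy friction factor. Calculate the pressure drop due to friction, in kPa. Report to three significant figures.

Δp ≈ 571 kPa

V = 4Q/(πD²) = 4·0.222/(π·0.279²) = 3.631 m/s
Re = VD/ν = 3.631·0.279/4.88×10^-7 = 2.08×10^6 → turbulent
ε/D = 1.0/279 = 0.00358
Swamee-Jain: f = 0.02762
h_f = f(L/D)V²/(2g) = 0.02762·(1220/0.279)·3.631²/(2·9.81) = 81.17 m
Δp = ρg·h_f = 717.0·9.81·81.17 = 570.9 kPa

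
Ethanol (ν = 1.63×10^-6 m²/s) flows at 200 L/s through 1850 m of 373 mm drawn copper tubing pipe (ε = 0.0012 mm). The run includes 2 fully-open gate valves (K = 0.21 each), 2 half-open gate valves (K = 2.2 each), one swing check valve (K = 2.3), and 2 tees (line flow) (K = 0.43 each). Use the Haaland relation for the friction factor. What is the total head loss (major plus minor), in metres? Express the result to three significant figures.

H_L ≈ 12.8 m

V = 4Q/(πD²) = 1.830 m/s; V²/2g = 0.1707 m
Re = 4.19×10^5, ε/D = 3.22×10^-6 → f = 0.01352 (Haaland)
Major: h_f = f(L/D)·V²/2g = 0.01352·4960·0.1707 = 11.45 m
Minor: ΣK = 7.98; h_m = ΣK·V²/2g = 1.363 m
Total H_L = 11.45 + 1.363 = 12.81 m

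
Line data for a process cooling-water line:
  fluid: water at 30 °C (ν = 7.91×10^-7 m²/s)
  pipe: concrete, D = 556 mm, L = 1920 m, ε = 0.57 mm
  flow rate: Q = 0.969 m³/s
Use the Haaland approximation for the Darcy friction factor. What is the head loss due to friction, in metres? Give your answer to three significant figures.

h_f ≈ 55.8 m

V = 4Q/(πD²) = 4·0.969/(π·0.556²) = 3.991 m/s
Re = VD/ν = 3.991·0.556/7.91×10^-7 = 2.81×10^6 → turbulent
ε/D = 0.57/556 = 0.00103
Haaland: f = 0.01989
h_f = f(L/D)V²/(2g) = 0.01989·(1920/0.556)·3.991²/(2·9.81) = 55.76 m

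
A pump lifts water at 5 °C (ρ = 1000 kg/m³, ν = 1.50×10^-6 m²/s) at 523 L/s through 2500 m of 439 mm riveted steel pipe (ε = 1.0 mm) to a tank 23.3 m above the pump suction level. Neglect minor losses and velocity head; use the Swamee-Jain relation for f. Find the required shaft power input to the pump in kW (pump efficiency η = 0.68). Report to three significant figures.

P_shaft ≈ 816 kW

V = 4Q/(πD²) = 3.455 m/s; Re = 1.01×10^6; ε/D = 0.00228; f = 0.02449
h_f = f(L/D)V²/2g = 84.87 m
Total head H = z + h_f = 23.3 + 84.87 = 108.2 m
P_hyd = ρgQH = 1000·9.81·0.523·108.2 = 555.0 kW
P_shaft = P_hyd/η = 555.0/0.68 = 816.1 kW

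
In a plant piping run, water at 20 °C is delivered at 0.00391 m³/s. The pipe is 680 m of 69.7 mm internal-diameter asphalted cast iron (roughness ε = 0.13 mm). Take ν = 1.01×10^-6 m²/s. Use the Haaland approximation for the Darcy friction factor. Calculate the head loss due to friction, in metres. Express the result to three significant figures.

h_f ≈ 13.2 m

V = 4Q/(πD²) = 4·0.00391/(π·0.0697²) = 1.025 m/s
Re = VD/ν = 1.025·0.0697/1.01×10^-6 = 7.07×10^4 → turbulent
ε/D = 0.13/69.7 = 0.00187
Haaland: f = 0.02520
h_f = f(L/D)V²/(2g) = 0.02520·(680/0.0697)·1.025²/(2·9.81) = 13.16 m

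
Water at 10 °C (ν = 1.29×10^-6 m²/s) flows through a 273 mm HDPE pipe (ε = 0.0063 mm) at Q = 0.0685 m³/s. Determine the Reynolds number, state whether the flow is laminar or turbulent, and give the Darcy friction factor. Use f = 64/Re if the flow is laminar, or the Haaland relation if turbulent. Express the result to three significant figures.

Re ≈ 2.48×10^5; turbulent; f ≈ 0.0150

V = 4Q/(πD²) = 1.170 m/s
Re = VD/ν = 1.170·0.273/1.29×10^-6 = 2.48×10^5
Re > 4000 → turbulent; ε/D = 2.31×10^-5
Haaland: f = 0.01504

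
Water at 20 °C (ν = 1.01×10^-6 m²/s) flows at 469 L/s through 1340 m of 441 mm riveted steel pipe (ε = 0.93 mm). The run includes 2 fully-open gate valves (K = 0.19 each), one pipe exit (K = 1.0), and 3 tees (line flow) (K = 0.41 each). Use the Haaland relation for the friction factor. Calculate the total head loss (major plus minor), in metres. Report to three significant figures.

V = 4Q/(πD²) = 3.070 m/s; V²/2g = 0.4805 m
Re = 1.34×10^6, ε/D = 0.00211 → f = 0.02392 (Haaland)
Major: h_f = f(L/D)·V²/2g = 0.02392·3039·0.4805 = 34.92 m
Minor: ΣK = 2.61; h_m = ΣK·V²/2g = 1.254 m
Total H_L = 34.92 + 1.254 = 36.18 m

H_L ≈ 36.2 m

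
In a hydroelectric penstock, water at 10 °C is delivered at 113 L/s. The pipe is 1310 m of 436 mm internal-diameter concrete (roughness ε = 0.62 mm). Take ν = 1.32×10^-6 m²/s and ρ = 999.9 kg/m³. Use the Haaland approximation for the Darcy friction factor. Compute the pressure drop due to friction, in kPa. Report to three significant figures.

Δp ≈ 19.2 kPa

V = 4Q/(πD²) = 4·0.113/(π·0.436²) = 0.7569 m/s
Re = VD/ν = 0.7569·0.436/1.32×10^-6 = 2.50×10^5 → turbulent
ε/D = 0.62/436 = 0.00142
Haaland: f = 0.02227
h_f = f(L/D)V²/(2g) = 0.02227·(1310/0.436)·0.7569²/(2·9.81) = 1.954 m
Δp = ρg·h_f = 999.9·9.81·1.954 = 19.17 kPa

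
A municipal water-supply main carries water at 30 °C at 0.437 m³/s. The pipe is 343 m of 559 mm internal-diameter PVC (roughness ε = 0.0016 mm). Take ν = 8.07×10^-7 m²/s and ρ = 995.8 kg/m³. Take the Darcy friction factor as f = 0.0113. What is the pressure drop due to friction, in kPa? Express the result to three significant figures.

Δp ≈ 10.9 kPa

V = 4Q/(πD²) = 4·0.437/(π·0.559²) = 1.781 m/s
h_f = f(L/D)V²/(2g) = 0.01130·(343/0.559)·1.781²/(2·9.81) = 1.120 m
Δp = ρg·h_f = 995.8·9.81·1.120 = 10.95 kPa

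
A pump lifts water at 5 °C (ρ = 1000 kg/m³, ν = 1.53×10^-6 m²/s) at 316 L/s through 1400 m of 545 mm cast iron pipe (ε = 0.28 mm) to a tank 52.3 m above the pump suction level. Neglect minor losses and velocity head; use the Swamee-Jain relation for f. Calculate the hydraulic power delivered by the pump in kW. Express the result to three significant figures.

P_hyd ≈ 175 kW

V = 4Q/(πD²) = 1.355 m/s; Re = 4.83×10^5; ε/D = 5.14×10^-4; f = 0.01789
h_f = f(L/D)V²/2g = 4.299 m
Total head H = z + h_f = 52.3 + 4.299 = 56.60 m
P_hyd = ρgQH = 1000·9.81·0.316·56.60 = 175.5 kW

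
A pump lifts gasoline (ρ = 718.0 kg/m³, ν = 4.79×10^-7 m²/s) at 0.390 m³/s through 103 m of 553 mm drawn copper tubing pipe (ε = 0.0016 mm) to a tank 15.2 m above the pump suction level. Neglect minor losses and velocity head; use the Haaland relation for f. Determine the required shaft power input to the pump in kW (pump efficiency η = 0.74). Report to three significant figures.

P_shaft ≈ 57.4 kW

V = 4Q/(πD²) = 1.624 m/s; Re = 1.87×10^6; ε/D = 2.89×10^-6; f = 0.01053
h_f = f(L/D)V²/2g = 0.2635 m
Total head H = z + h_f = 15.2 + 0.2635 = 15.46 m
P_hyd = ρgQH = 718.0·9.81·0.390·15.46 = 42.48 kW
P_shaft = P_hyd/η = 42.48/0.74 = 57.40 kW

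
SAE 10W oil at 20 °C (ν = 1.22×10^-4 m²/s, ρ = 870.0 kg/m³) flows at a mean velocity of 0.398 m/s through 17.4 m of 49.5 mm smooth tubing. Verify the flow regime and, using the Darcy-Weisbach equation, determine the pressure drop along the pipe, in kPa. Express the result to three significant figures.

Δp ≈ 9.60 kPa

Re = VD/ν = 0.398·0.04950/1.22×10^-4 = 161 → laminar (Re < 2300)
f = 64/Re = 0.3963
h_f = f(L/D)V²/(2g) = 0.3963·(17.4/0.04950)·0.398²/(2·9.81) = 1.125 m
Δp = ρg·h_f = 870.0·9.81·1.125 = 9.600 kPa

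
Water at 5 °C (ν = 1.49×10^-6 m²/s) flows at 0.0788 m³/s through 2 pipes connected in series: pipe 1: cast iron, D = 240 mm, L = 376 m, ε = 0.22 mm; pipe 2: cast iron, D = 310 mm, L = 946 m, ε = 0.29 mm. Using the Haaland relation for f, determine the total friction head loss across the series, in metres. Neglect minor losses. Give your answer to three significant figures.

Pipe 1: V = 1.742 m/s, Re = 2.81×10^5, ε/D = 9.17×10^-4, f = 0.02022, h_1 = f(L/D)V²/2g = 4.900 m
Pipe 2: V = 1.044 m/s, Re = 2.17×10^5, ε/D = 9.35×10^-4, f = 0.02056, h_2 = f(L/D)V²/2g = 3.485 m
Series → Q common, losses add: H = Σh = 8.385 m

H ≈ 8.38 m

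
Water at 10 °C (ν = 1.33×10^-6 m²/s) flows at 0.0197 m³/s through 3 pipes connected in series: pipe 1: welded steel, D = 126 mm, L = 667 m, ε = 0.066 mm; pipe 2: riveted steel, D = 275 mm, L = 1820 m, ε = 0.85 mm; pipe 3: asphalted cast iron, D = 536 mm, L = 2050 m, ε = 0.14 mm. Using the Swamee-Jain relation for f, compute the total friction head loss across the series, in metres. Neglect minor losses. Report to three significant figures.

Pipe 1: V = 1.580 m/s, Re = 1.50×10^5, ε/D = 5.24×10^-4, f = 0.01959, h_1 = f(L/D)V²/2g = 13.20 m
Pipe 2: V = 0.3317 m/s, Re = 6.86×10^4, ε/D = 0.00309, f = 0.02849, h_2 = f(L/D)V²/2g = 1.057 m
Pipe 3: V = 0.08731 m/s, Re = 3.52×10^4, ε/D = 2.61×10^-4, f = 0.02336, h_3 = f(L/D)V²/2g = 0.03471 m
Series → Q common, losses add: H = Σh = 14.29 m

H ≈ 14.3 m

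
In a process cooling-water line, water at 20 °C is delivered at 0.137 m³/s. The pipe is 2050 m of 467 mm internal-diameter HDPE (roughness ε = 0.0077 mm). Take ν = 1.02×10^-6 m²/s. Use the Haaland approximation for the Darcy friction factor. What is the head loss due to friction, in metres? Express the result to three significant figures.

h_f ≈ 2.00 m

V = 4Q/(πD²) = 4·0.137/(π·0.467²) = 0.7998 m/s
Re = VD/ν = 0.7998·0.467/1.02×10^-6 = 3.66×10^5 → turbulent
ε/D = 0.0077/467 = 1.65×10^-5
Haaland: f = 0.01398
h_f = f(L/D)V²/(2g) = 0.01398·(2050/0.467)·0.7998²/(2·9.81) = 2.001 m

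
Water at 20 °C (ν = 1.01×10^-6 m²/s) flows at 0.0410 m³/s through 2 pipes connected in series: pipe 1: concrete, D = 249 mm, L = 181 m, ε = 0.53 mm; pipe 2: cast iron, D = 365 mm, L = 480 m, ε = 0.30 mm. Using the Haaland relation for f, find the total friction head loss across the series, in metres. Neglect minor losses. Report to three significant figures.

Pipe 1: V = 0.8420 m/s, Re = 2.08×10^5, ε/D = 0.00213, f = 0.02459, h_1 = f(L/D)V²/2g = 0.6458 m
Pipe 2: V = 0.3918 m/s, Re = 1.42×10^5, ε/D = 8.22×10^-4, f = 0.02067, h_2 = f(L/D)V²/2g = 0.2127 m
Series → Q common, losses add: H = Σh = 0.8585 m

H ≈ 0.859 m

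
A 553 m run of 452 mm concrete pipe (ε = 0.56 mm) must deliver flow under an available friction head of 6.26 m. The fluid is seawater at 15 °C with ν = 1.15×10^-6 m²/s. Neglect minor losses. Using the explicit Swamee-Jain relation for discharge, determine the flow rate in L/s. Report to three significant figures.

Swamee-Jain (Type II): Q = -0.965·√(gD⁵h_f/L)·ln[ε/(3.7D) + √(3.17ν²L/(gD³h_f))]
√(gD⁵h_f/L) = √(9.81·0.452⁵·6.26/553) = 0.04577
ε/(3.7D) = 3.35×10^-4; √(3.17ν²L/(gD³h_f)) = 2.02×10^-5
Q = -0.965·0.04577·ln(3.551×10^-4) = 0.3509 m³/s
Check: V = 2.19 m/s, Re = 8.59×10^5, f = 0.02110, h_f = 6.29 m ≈ 6.26 m ✓

Q ≈ 351 L/s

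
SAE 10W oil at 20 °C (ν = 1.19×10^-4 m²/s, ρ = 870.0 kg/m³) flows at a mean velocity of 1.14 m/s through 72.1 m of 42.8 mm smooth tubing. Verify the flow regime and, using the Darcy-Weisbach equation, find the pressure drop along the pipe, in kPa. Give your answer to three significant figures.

Re = VD/ν = 1.14·0.04280/1.19×10^-4 = 410 → laminar (Re < 2300)
f = 64/Re = 0.1561
h_f = f(L/D)V²/(2g) = 0.1561·(72.1/0.04280)·1.14²/(2·9.81) = 17.42 m
Δp = ρg·h_f = 870.0·9.81·17.42 = 148.7 kPa

Δp ≈ 149 kPa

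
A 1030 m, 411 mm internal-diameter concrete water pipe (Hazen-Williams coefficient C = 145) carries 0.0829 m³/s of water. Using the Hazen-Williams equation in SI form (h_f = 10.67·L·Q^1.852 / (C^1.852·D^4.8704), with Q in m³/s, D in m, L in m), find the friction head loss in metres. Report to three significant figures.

h_f = 10.67·1030·0.0829^1.852 / (145^1.852·0.411^4.8704) = 0.8242 m

h_f ≈ 0.824 m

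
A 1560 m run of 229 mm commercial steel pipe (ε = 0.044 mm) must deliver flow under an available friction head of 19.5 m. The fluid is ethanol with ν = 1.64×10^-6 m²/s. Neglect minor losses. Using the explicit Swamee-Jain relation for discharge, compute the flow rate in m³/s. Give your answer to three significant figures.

Q ≈ 0.0760 m³/s

Swamee-Jain (Type II): Q = -0.965·√(gD⁵h_f/L)·ln[ε/(3.7D) + √(3.17ν²L/(gD³h_f))]
√(gD⁵h_f/L) = √(9.81·0.229⁵·19.5/1560) = 0.008788
ε/(3.7D) = 5.19×10^-5; √(3.17ν²L/(gD³h_f)) = 7.61×10^-5
Q = -0.965·0.008788·ln(1.280×10^-4) = 0.07601 m³/s
Check: V = 1.85 m/s, Re = 2.58×10^5, f = 0.01654, h_f = 19.6 m ≈ 19.5 m ✓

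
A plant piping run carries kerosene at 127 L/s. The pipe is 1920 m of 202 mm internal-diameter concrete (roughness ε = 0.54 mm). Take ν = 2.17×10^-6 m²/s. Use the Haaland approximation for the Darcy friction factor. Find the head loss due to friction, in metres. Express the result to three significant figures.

h_f ≈ 196 m

V = 4Q/(πD²) = 4·0.127/(π·0.202²) = 3.963 m/s
Re = VD/ν = 3.963·0.202/2.17×10^-6 = 3.69×10^5 → turbulent
ε/D = 0.54/202 = 0.00267
Haaland: f = 0.02574
h_f = f(L/D)V²/(2g) = 0.02574·(1920/0.202)·3.963²/(2·9.81) = 195.9 m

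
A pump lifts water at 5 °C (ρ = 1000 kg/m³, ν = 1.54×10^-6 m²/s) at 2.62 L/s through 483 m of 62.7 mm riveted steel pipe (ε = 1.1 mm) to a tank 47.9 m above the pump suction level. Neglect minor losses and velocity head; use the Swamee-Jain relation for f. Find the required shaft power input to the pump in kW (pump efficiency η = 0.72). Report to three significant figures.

P_shaft ≈ 2.19 kW

V = 4Q/(πD²) = 0.8485 m/s; Re = 3.45×10^4; ε/D = 0.0175; f = 0.04797
h_f = f(L/D)V²/2g = 13.56 m
Total head H = z + h_f = 47.9 + 13.56 = 61.46 m
P_hyd = ρgQH = 1000·9.81·0.00262·61.46 = 1.580 kW
P_shaft = P_hyd/η = 1.580/0.72 = 2.194 kW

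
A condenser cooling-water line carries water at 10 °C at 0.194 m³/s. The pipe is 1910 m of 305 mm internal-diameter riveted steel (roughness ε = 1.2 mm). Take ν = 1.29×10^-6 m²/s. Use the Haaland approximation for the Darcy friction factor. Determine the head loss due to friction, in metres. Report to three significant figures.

V = 4Q/(πD²) = 4·0.194/(π·0.305²) = 2.655 m/s
Re = VD/ν = 2.655·0.305/1.29×10^-6 = 6.28×10^5 → turbulent
ε/D = 1.2/305 = 0.00393
Haaland: f = 0.02850
h_f = f(L/D)V²/(2g) = 0.02850·(1910/0.305)·2.655²/(2·9.81) = 64.13 m

h_f ≈ 64.1 m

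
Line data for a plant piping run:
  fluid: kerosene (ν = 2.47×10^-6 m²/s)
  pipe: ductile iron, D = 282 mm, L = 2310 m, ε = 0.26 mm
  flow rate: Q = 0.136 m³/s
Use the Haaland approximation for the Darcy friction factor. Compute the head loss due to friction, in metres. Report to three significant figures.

h_f ≈ 40.3 m

V = 4Q/(πD²) = 4·0.136/(π·0.282²) = 2.177 m/s
Re = VD/ν = 2.177·0.282/2.47×10^-6 = 2.49×10^5 → turbulent
ε/D = 0.26/282 = 9.22×10^-4
Haaland: f = 0.02036
h_f = f(L/D)V²/(2g) = 0.02036·(2310/0.282)·2.177²/(2·9.81) = 40.30 m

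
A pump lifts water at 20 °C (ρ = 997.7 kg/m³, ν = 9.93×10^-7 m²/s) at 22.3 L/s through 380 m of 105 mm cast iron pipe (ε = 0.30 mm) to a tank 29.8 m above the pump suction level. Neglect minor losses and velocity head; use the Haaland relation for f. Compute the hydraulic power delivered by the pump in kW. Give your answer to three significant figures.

V = 4Q/(πD²) = 2.575 m/s; Re = 2.72×10^5; ε/D = 0.00286; f = 0.02632
h_f = f(L/D)V²/2g = 32.20 m
Total head H = z + h_f = 29.8 + 32.20 = 62.00 m
P_hyd = ρgQH = 997.7·9.81·0.0223·62.00 = 13.53 kW

P_hyd ≈ 13.5 kW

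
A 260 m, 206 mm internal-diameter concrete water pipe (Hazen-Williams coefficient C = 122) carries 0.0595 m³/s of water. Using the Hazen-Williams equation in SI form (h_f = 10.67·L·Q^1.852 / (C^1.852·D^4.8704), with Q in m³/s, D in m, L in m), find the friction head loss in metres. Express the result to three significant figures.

h_f ≈ 4.48 m

h_f = 10.67·260·0.0595^1.852 / (122^1.852·0.206^4.8704) = 4.481 m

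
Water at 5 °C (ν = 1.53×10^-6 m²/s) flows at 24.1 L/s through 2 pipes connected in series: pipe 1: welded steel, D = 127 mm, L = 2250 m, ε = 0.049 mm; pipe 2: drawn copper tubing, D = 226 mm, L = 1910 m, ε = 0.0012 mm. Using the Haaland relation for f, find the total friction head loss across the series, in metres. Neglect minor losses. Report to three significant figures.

Pipe 1: V = 1.902 m/s, Re = 1.58×10^5, ε/D = 3.86×10^-4, f = 0.01847, h_1 = f(L/D)V²/2g = 60.37 m
Pipe 2: V = 0.6008 m/s, Re = 8.87×10^4, ε/D = 5.31×10^-6, f = 0.01829, h_2 = f(L/D)V²/2g = 2.844 m
Series → Q common, losses add: H = Σh = 63.22 m

H ≈ 63.2 m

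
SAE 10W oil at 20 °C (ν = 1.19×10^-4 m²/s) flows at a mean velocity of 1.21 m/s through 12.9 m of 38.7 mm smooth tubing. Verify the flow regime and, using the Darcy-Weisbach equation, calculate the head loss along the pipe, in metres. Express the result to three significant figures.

Re = VD/ν = 1.21·0.03870/1.19×10^-4 = 394 → laminar (Re < 2300)
f = 64/Re = 0.1626
h_f = f(L/D)V²/(2g) = 0.1626·(12.9/0.03870)·1.21²/(2·9.81) = 4.046 m

h_f ≈ 4.05 m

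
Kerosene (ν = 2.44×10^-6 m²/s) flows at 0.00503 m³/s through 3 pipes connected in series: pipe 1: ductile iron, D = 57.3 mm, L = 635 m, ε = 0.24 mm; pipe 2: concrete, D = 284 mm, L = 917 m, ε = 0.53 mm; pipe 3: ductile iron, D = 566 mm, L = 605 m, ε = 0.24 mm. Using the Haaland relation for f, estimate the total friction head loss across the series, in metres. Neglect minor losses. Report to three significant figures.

Pipe 1: V = 1.951 m/s, Re = 4.58×10^4, ε/D = 0.00419, f = 0.03085, h_1 = f(L/D)V²/2g = 66.31 m
Pipe 2: V = 0.07940 m/s, Re = 9240, ε/D = 0.00187, f = 0.03395, h_2 = f(L/D)V²/2g = 0.03522 m
Pipe 3: V = 0.01999 m/s, Re = 4640, ε/D = 4.24×10^-4, f = 0.03894, h_3 = f(L/D)V²/2g = 8.479×10^-4 m
Series → Q common, losses add: H = Σh = 66.34 m

H ≈ 66.3 m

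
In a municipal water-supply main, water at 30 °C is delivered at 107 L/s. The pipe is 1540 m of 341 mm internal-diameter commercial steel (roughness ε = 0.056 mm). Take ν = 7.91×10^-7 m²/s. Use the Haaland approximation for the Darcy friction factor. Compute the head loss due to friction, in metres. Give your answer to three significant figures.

V = 4Q/(πD²) = 4·0.107/(π·0.341²) = 1.172 m/s
Re = VD/ν = 1.172·0.341/7.91×10^-7 = 5.05×10^5 → turbulent
ε/D = 0.056/341 = 1.64×10^-4
Haaland: f = 0.01493
h_f = f(L/D)V²/(2g) = 0.01493·(1540/0.341)·1.172²/(2·9.81) = 4.717 m

h_f ≈ 4.72 m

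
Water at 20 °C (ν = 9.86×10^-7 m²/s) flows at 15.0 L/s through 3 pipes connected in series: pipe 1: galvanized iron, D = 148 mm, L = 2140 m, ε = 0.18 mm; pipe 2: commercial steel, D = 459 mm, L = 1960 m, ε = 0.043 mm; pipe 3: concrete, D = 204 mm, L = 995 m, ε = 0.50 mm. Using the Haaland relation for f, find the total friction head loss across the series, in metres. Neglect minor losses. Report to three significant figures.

Pipe 1: V = 0.8719 m/s, Re = 1.31×10^5, ε/D = 0.00122, f = 0.02225, h_1 = f(L/D)V²/2g = 12.47 m
Pipe 2: V = 0.09065 m/s, Re = 4.22×10^4, ε/D = 9.37×10^-5, f = 0.02176, h_2 = f(L/D)V²/2g = 0.03892 m
Pipe 3: V = 0.4589 m/s, Re = 9.49×10^4, ε/D = 0.00245, f = 0.02618, h_3 = f(L/D)V²/2g = 1.371 m
Series → Q common, losses add: H = Σh = 13.88 m

H ≈ 13.9 m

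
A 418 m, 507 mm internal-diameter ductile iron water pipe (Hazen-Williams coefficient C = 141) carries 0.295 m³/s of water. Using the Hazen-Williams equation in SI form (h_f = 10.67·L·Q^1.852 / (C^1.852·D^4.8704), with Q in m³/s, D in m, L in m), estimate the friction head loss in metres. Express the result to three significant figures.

h_f ≈ 1.33 m

h_f = 10.67·418·0.295^1.852 / (141^1.852·0.507^4.8704) = 1.330 m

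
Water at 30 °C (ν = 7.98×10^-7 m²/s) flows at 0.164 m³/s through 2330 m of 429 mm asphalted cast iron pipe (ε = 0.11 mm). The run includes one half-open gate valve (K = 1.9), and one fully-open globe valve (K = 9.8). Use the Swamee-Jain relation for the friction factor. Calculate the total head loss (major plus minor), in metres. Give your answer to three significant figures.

H_L ≈ 6.39 m

V = 4Q/(πD²) = 1.135 m/s; V²/2g = 0.06561 m
Re = 6.10×10^5, ε/D = 2.56×10^-4 → f = 0.01579 (Swamee-Jain)
Major: h_f = f(L/D)·V²/2g = 0.01579·5431·0.06561 = 5.627 m
Minor: ΣK = 11.7; h_m = ΣK·V²/2g = 0.7677 m
Total H_L = 5.627 + 0.7677 = 6.395 m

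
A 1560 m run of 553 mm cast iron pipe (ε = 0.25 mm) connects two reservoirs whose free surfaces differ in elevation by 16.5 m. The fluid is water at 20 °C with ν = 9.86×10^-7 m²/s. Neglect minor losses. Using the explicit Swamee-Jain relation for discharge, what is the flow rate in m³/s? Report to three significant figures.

Swamee-Jain (Type II): Q = -0.965·√(gD⁵h_f/L)·ln[ε/(3.7D) + √(3.17ν²L/(gD³h_f))]
√(gD⁵h_f/L) = √(9.81·0.553⁵·16.5/1560) = 0.07325
ε/(3.7D) = 1.22×10^-4; √(3.17ν²L/(gD³h_f)) = 1.33×10^-5
Q = -0.965·0.07325·ln(1.354×10^-4) = 0.6296 m³/s
Check: V = 2.62 m/s, Re = 1.47×10^6, f = 0.01679, h_f = 16.6 m ≈ 16.5 m ✓

Q ≈ 0.630 m³/s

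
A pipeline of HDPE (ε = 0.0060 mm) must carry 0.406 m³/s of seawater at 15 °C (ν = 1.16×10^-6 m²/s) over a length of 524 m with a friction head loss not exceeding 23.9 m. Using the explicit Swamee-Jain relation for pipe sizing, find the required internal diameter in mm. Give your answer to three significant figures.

D ≈ 324 mm

Swamee-Jain (Type III): D = 0.66·[ε^1.25·(LQ²/(gh_f))^4.75 + ν·Q^9.4·(L/(gh_f))^5.2]^0.04
LQ²/(gh_f) = 0.3684; L/(gh_f) = 2.235
Term 1 = ε^1.25·(…)^4.75 = 2.59×10^-9; Term 2 = ν·Q^9.4·(…)^5.2 = 1.59×10^-8
D = 0.66·(2.59×10^-9 + 1.59×10^-8)^0.04 = 0.3237 m = 324 mm
Check: V = 4.93 m/s, Re = 1.38×10^6, f = 0.01154, h_f = 23.2 m ≈ 23.9 m ✓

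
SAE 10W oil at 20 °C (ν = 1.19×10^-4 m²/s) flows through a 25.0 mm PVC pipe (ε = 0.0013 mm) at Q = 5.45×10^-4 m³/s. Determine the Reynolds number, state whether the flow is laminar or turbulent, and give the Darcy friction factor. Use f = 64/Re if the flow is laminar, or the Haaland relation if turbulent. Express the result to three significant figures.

V = 4Q/(πD²) = 1.110 m/s
Re = VD/ν = 1.110·0.0250/1.19×10^-4 = 233
Re < 2300 → laminar → f = 64/Re = 0.2744

Re ≈ 233; laminar; f = 64/Re ≈ 0.274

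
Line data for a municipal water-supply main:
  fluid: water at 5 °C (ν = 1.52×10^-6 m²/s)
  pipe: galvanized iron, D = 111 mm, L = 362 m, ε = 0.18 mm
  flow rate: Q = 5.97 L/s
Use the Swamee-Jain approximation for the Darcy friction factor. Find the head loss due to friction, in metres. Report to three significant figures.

V = 4Q/(πD²) = 4·0.00597/(π·0.111²) = 0.6169 m/s
Re = VD/ν = 0.6169·0.111/1.52×10^-6 = 4.51×10^4 → turbulent
ε/D = 0.18/111 = 0.00162
Swamee-Jain: f = 0.02616
h_f = f(L/D)V²/(2g) = 0.02616·(362/0.111)·0.6169²/(2·9.81) = 1.655 m

h_f ≈ 1.66 m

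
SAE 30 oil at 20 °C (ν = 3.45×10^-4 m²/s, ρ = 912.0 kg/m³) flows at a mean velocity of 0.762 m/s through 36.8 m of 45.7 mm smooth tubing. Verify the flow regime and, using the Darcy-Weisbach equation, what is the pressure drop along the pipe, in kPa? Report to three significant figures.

Δp ≈ 135 kPa

Re = VD/ν = 0.762·0.04570/3.45×10^-4 = 101 → laminar (Re < 2300)
f = 64/Re = 0.6341
h_f = f(L/D)V²/(2g) = 0.6341·(36.8/0.04570)·0.762²/(2·9.81) = 15.11 m
Δp = ρg·h_f = 912.0·9.81·15.11 = 135.2 kPa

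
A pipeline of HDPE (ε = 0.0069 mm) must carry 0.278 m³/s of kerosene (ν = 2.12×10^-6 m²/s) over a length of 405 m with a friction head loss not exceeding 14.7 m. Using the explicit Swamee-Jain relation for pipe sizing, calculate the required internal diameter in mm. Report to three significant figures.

Swamee-Jain (Type III): D = 0.66·[ε^1.25·(LQ²/(gh_f))^4.75 + ν·Q^9.4·(L/(gh_f))^5.2]^0.04
LQ²/(gh_f) = 0.2170; L/(gh_f) = 2.808
Term 1 = ε^1.25·(…)^4.75 = 2.50×10^-10; Term 2 = ν·Q^9.4·(…)^5.2 = 2.71×10^-9
D = 0.66·(2.50×10^-10 + 2.71×10^-9)^0.04 = 0.3009 m = 301 mm
Check: V = 3.91 m/s, Re = 5.55×10^5, f = 0.01323, h_f = 13.9 m ≈ 14.7 m ✓

D ≈ 301 mm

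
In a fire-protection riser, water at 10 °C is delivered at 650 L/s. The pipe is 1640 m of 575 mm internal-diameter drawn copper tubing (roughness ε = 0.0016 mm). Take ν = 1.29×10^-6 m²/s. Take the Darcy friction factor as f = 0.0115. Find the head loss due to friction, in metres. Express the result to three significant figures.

h_f ≈ 10.5 m

V = 4Q/(πD²) = 4·0.650/(π·0.575²) = 2.503 m/s
h_f = f(L/D)V²/(2g) = 0.01150·(1640/0.575)·2.503²/(2·9.81) = 10.47 m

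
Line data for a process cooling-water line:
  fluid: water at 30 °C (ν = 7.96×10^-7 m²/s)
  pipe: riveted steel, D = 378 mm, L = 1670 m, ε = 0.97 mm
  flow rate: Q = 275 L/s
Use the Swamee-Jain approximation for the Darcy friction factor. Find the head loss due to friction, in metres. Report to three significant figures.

V = 4Q/(πD²) = 4·0.275/(π·0.378²) = 2.451 m/s
Re = VD/ν = 2.451·0.378/7.96×10^-7 = 1.16×10^6 → turbulent
ε/D = 0.97/378 = 0.00257
Swamee-Jain: f = 0.02525
h_f = f(L/D)V²/(2g) = 0.02525·(1670/0.378)·2.451²/(2·9.81) = 34.14 m

h_f ≈ 34.1 m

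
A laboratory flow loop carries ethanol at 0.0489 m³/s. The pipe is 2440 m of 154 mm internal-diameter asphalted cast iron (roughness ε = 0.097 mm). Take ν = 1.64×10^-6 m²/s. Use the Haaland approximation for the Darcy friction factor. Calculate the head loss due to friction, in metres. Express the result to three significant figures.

V = 4Q/(πD²) = 4·0.0489/(π·0.154²) = 2.625 m/s
Re = VD/ν = 2.625·0.154/1.64×10^-6 = 2.47×10^5 → turbulent
ε/D = 0.097/154 = 6.30×10^-4
Haaland: f = 0.01901
h_f = f(L/D)V²/(2g) = 0.01901·(2440/0.154)·2.625²/(2·9.81) = 105.8 m

h_f ≈ 106 m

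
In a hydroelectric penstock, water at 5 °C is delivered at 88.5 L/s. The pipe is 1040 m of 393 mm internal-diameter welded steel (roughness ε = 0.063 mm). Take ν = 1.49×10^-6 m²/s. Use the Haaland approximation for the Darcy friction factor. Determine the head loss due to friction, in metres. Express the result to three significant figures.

h_f ≈ 1.20 m

V = 4Q/(πD²) = 4·0.0885/(π·0.393²) = 0.7296 m/s
Re = VD/ν = 0.7296·0.393/1.49×10^-6 = 1.92×10^5 → turbulent
ε/D = 0.063/393 = 1.60×10^-4
Haaland: f = 0.01670
h_f = f(L/D)V²/(2g) = 0.01670·(1040/0.393)·0.7296²/(2·9.81) = 1.199 m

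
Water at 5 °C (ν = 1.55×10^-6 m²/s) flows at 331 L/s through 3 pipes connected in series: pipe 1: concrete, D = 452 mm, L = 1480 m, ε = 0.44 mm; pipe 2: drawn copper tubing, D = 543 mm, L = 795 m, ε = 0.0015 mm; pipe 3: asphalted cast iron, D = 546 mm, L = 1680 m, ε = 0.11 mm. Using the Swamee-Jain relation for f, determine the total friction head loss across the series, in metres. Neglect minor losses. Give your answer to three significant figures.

Pipe 1: V = 2.063 m/s, Re = 6.02×10^5, ε/D = 9.73×10^-4, f = 0.02013, h_1 = f(L/D)V²/2g = 14.30 m
Pipe 2: V = 1.429 m/s, Re = 5.01×10^5, ε/D = 2.76×10^-6, f = 0.01313, h_2 = f(L/D)V²/2g = 2.002 m
Pipe 3: V = 1.414 m/s, Re = 4.98×10^5, ε/D = 2.01×10^-4, f = 0.01553, h_3 = f(L/D)V²/2g = 4.868 m
Series → Q common, losses add: H = Σh = 21.17 m

H ≈ 21.2 m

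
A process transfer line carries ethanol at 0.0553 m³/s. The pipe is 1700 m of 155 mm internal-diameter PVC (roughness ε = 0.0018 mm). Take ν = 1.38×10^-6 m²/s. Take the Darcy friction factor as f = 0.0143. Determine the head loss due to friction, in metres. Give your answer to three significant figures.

h_f ≈ 68.7 m

V = 4Q/(πD²) = 4·0.0553/(π·0.155²) = 2.931 m/s
h_f = f(L/D)V²/(2g) = 0.01430·(1700/0.155)·2.931²/(2·9.81) = 68.66 m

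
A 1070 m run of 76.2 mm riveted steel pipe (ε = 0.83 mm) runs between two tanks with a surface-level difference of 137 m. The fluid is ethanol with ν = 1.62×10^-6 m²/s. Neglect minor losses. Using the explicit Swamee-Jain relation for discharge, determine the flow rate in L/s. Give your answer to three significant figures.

Swamee-Jain (Type II): Q = -0.965·√(gD⁵h_f/L)·ln[ε/(3.7D) + √(3.17ν²L/(gD³h_f))]
√(gD⁵h_f/L) = √(9.81·0.0762⁵·137/1070) = 0.001796
ε/(3.7D) = 0.00294; √(3.17ν²L/(gD³h_f)) = 1.22×10^-4
Q = -0.965·0.001796·ln(0.003066) = 0.01003 m³/s
Check: V = 2.20 m/s, Re = 1.03×10^5, f = 0.03981, h_f = 138 m ≈ 137 m ✓

Q ≈ 10.0 L/s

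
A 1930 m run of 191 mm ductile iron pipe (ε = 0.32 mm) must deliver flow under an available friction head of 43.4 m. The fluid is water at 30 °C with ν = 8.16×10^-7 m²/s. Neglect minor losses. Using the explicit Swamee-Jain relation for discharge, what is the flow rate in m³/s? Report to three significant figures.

Swamee-Jain (Type II): Q = -0.965·√(gD⁵h_f/L)·ln[ε/(3.7D) + √(3.17ν²L/(gD³h_f))]
√(gD⁵h_f/L) = √(9.81·0.191⁵·43.4/1930) = 0.007488
ε/(3.7D) = 4.53×10^-4; √(3.17ν²L/(gD³h_f)) = 3.71×10^-5
Q = -0.965·0.007488·ln(4.899×10^-4) = 0.05507 m³/s
Check: V = 1.92 m/s, Re = 4.50×10^5, f = 0.02294, h_f = 43.6 m ≈ 43.4 m ✓

Q ≈ 0.0551 m³/s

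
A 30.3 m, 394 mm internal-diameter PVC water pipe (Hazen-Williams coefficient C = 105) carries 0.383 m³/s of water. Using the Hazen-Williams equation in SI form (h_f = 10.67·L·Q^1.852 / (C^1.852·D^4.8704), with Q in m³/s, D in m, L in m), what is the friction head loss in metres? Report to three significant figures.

h_f ≈ 0.922 m

h_f = 10.67·30.3·0.383^1.852 / (105^1.852·0.394^4.8704) = 0.9216 m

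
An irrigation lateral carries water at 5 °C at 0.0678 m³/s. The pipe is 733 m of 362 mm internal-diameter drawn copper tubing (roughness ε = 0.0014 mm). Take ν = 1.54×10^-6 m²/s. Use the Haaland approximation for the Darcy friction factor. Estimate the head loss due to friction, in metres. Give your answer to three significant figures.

V = 4Q/(πD²) = 4·0.0678/(π·0.362²) = 0.6588 m/s
Re = VD/ν = 0.6588·0.362/1.54×10^-6 = 1.55×10^5 → turbulent
ε/D = 0.0014/362 = 3.87×10^-6
Haaland: f = 0.01632
h_f = f(L/D)V²/(2g) = 0.01632·(733/0.362)·0.6588²/(2·9.81) = 0.7309 m

h_f ≈ 0.731 m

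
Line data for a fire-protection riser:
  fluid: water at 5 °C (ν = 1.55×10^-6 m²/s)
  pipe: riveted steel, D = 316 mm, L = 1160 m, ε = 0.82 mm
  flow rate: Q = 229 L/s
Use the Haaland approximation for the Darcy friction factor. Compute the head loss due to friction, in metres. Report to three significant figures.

h_f ≈ 40.5 m

V = 4Q/(πD²) = 4·0.229/(π·0.316²) = 2.920 m/s
Re = VD/ν = 2.920·0.316/1.55×10^-6 = 5.95×10^5 → turbulent
ε/D = 0.82/316 = 0.00259
Haaland: f = 0.02541
h_f = f(L/D)V²/(2g) = 0.02541·(1160/0.316)·2.920²/(2·9.81) = 40.53 m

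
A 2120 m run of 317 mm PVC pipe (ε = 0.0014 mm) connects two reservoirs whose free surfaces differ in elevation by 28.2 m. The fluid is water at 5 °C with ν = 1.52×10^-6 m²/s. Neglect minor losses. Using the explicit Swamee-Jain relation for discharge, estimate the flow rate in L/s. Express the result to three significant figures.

Q ≈ 198 L/s

Swamee-Jain (Type II): Q = -0.965·√(gD⁵h_f/L)·ln[ε/(3.7D) + √(3.17ν²L/(gD³h_f))]
√(gD⁵h_f/L) = √(9.81·0.317⁵·28.2/2120) = 0.02044
ε/(3.7D) = 1.19×10^-6; √(3.17ν²L/(gD³h_f)) = 4.20×10^-5
Q = -0.965·0.02044·ln(4.317×10^-5) = 0.1982 m³/s
Check: V = 2.51 m/s, Re = 5.24×10^5, f = 0.01306, h_f = 28.1 m ≈ 28.2 m ✓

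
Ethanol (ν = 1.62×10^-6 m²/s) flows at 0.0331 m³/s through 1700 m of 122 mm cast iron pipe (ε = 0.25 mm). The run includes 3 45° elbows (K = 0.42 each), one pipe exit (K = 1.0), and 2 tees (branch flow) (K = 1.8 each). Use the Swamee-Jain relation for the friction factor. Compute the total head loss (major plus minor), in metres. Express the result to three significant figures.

V = 4Q/(πD²) = 2.832 m/s; V²/2g = 0.4086 m
Re = 2.13×10^5, ε/D = 0.00205 → f = 0.02457 (Swamee-Jain)
Major: h_f = f(L/D)·V²/2g = 0.02457·13934·0.4086 = 139.9 m
Minor: ΣK = 5.86; h_m = ΣK·V²/2g = 2.395 m
Total H_L = 139.9 + 2.395 = 142.3 m

H_L ≈ 142 m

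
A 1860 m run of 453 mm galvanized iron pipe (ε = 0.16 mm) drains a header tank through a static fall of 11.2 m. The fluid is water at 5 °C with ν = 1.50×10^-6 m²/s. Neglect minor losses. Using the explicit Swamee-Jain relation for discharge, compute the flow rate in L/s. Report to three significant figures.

Swamee-Jain (Type II): Q = -0.965·√(gD⁵h_f/L)·ln[ε/(3.7D) + √(3.17ν²L/(gD³h_f))]
√(gD⁵h_f/L) = √(9.81·0.453⁵·11.2/1860) = 0.03357
ε/(3.7D) = 9.55×10^-5; √(3.17ν²L/(gD³h_f)) = 3.60×10^-5
Q = -0.965·0.03357·ln(1.315×10^-4) = 0.2895 m³/s
Check: V = 1.80 m/s, Re = 5.42×10^5, f = 0.01670, h_f = 11.3 m ≈ 11.2 m ✓

Q ≈ 289 L/s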